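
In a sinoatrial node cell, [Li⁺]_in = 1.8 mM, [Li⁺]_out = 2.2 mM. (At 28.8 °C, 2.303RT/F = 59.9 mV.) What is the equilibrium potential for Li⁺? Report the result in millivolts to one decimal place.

5.2 mV

E = (59.9/z) · log₁₀([Li⁺]_out/[Li⁺]_in) with z = +1.
= (59.9/1) · log₁₀(2.2/1.8) = 59.90 · log₁₀(1.222)
= 59.90 · (0.0872) = 5.22 mV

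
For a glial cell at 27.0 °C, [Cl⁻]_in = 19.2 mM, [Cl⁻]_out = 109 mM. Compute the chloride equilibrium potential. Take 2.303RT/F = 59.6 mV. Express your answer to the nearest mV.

E = (59.6/z) · log₁₀([Cl⁻]_out/[Cl⁻]_in) with z = -1.
For an anion, dividing by z = -1 reverses the sign.
= (59.6/-1) · log₁₀(109/19.2) = -59.60 · log₁₀(5.677)
= -59.60 · (0.7541) = -44.95 mV

-45 mV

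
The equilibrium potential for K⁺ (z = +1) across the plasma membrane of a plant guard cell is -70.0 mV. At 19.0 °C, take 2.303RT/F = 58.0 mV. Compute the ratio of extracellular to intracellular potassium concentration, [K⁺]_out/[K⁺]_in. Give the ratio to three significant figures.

log₁₀([out]/[in]) = E·z/(58.0) = -70.0 × 1 / 58.0 = -1.2069
[out]/[in] = 10^(-1.2069) = 0.0621

0.0621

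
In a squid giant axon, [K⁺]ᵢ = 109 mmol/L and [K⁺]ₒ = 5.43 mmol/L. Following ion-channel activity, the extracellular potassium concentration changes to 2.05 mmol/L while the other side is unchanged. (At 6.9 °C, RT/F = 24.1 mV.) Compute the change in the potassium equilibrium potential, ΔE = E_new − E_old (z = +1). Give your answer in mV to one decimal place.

-23.5 mV

E_old = (24.1/1)·ln(5.43/109) = -72.29 mV
E_new = (24.1/1)·ln(2.05/109) = -95.76 mV
ΔE = -95.76 − (-72.29) = -23.48 mV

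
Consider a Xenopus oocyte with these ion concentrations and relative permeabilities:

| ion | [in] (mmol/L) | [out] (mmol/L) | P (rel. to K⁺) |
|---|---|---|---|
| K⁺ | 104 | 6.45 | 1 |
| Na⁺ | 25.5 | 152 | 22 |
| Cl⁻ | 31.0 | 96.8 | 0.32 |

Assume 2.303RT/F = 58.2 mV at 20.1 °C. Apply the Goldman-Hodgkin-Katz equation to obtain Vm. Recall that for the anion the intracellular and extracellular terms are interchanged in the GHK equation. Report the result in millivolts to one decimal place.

Vm = 58.2 · log₁₀[(Σ P·[cation]ₒ + Σ P·[anion]ᵢ) / (Σ P·[cation]ᵢ + Σ P·[anion]ₒ)]
Numerator = 1×6.45 + 22×152 + 0.32×31.0 = 3360
Denominator = 1×104 + 22×25.5 + 0.32×96.8 = 696
Vm = 58.2 · log₁₀(4.8283) = 58.2 × (0.6838) = 39.80 mV

39.8 mV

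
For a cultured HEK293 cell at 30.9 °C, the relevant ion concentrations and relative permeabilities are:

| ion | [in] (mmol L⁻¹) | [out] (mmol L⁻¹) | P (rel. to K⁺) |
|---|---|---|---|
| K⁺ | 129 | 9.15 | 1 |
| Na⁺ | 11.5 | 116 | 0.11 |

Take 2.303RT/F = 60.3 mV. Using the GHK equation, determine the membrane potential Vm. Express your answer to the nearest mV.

Vm = 60.3 · log₁₀[(Σ P·[cation]ₒ + Σ P·[anion]ᵢ) / (Σ P·[cation]ᵢ + Σ P·[anion]ₒ)]
Numerator = 1×9.15 + 0.11×116 = 21.91
Denominator = 1×129 + 0.11×11.5 = 130.3
Vm = 60.3 · log₁₀(0.1682) = 60.3 × (-0.7742) = -46.68 mV

-47 mV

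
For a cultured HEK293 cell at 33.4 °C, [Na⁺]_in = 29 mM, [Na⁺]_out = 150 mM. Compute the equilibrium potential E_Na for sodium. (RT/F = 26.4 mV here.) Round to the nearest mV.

43 mV

E = (26.4/z) · ln([Na⁺]_out/[Na⁺]_in) with z = +1.
= (26.4/1) · ln(150/29) = 26.40 · ln(5.172)
= 26.40 · (1.6433) = 43.38 mV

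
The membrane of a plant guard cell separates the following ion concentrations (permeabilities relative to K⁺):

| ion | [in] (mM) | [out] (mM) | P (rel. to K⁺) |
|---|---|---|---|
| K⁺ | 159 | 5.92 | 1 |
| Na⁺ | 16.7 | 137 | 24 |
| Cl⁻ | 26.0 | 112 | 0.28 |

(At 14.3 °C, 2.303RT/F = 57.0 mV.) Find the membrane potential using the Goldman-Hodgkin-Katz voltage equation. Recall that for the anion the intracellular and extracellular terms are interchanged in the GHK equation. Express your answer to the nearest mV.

43 mV

Vm = 57.0 · log₁₀[(Σ P·[cation]ₒ + Σ P·[anion]ᵢ) / (Σ P·[cation]ᵢ + Σ P·[anion]ₒ)]
Numerator = 1×5.92 + 24×137 + 0.28×26.0 = 3301
Denominator = 1×159 + 24×16.7 + 0.28×112 = 591.2
Vm = 57.0 · log₁₀(5.5843) = 57.0 × (0.7470) = 42.58 mV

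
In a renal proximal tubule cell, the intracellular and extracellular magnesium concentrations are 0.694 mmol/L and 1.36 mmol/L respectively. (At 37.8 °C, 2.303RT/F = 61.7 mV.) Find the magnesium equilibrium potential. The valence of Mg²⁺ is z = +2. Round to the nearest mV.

9 mV

E = (61.7/z) · log₁₀([Mg²⁺]_out/[Mg²⁺]_in) with z = +2.
= (61.7/2) · log₁₀(1.36/0.694) = 30.85 · log₁₀(1.96)
= 30.85 · (0.2922) = 9.01 mV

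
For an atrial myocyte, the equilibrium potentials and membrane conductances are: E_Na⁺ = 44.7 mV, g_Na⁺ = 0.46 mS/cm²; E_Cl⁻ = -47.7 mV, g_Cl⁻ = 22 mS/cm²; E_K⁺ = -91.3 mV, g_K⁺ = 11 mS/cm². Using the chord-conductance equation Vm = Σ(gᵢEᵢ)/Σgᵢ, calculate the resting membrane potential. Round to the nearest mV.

-61 mV

Σ gᵢEᵢ = 0.46·(44.7) + 22·(-47.7) + 11·(-91.3) = -2033.14
Σ gᵢ = 0.46 + 22 + 11 = 33.46
Vm = -2033.14 / 33.46 = -60.76 mV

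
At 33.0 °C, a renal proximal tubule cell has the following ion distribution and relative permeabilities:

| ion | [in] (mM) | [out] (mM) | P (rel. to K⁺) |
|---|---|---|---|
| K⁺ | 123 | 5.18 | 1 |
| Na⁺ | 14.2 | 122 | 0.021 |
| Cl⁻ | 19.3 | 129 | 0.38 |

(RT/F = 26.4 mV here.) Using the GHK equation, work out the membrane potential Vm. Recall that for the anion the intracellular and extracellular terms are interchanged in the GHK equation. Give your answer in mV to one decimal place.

-64.3 mV

Vm = 26.4 · ln[(Σ P·[cation]ₒ + Σ P·[anion]ᵢ) / (Σ P·[cation]ᵢ + Σ P·[anion]ₒ)]
Numerator = 1×5.18 + 0.021×122 + 0.38×19.3 = 15.08
Denominator = 1×123 + 0.021×14.2 + 0.38×129 = 172.3
Vm = 26.4 · ln(0.087489) = 26.4 × (-2.4362) = -64.32 mV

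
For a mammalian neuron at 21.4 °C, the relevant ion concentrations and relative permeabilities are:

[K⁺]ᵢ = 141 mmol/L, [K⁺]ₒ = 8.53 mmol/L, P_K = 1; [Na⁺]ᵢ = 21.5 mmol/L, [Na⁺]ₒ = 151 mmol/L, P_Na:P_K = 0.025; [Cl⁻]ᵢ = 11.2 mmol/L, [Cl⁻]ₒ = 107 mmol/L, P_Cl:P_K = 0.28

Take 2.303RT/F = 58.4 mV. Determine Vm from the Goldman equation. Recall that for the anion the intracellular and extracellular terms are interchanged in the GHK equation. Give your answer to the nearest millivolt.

Vm = 58.4 · log₁₀[(Σ P·[cation]ₒ + Σ P·[anion]ᵢ) / (Σ P·[cation]ᵢ + Σ P·[anion]ₒ)]
Numerator = 1×8.53 + 0.025×151 + 0.28×11.2 = 15.44
Denominator = 1×141 + 0.025×21.5 + 0.28×107 = 171.5
Vm = 58.4 · log₁₀(0.090036) = 58.4 × (-1.0456) = -61.06 mV

-61 mV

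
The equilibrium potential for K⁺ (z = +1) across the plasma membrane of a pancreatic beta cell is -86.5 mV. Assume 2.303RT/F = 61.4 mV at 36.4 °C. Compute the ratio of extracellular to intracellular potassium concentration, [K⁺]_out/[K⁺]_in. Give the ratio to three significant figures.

0.0390

log₁₀([out]/[in]) = E·z/(61.4) = -86.5 × 1 / 61.4 = -1.4088
[out]/[in] = 10^(-1.4088) = 0.03901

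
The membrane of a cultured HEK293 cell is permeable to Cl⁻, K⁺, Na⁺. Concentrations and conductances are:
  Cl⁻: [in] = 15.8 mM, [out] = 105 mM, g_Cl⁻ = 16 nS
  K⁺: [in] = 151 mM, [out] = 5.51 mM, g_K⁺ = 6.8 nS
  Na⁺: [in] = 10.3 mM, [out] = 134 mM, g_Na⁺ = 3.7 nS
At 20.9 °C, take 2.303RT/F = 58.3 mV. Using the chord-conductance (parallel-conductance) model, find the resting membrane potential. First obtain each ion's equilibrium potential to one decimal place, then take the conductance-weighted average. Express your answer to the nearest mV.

E_Cl⁻ = (58.3/-1)·log₁₀(105/15.8) = -48.0 mV
E_K⁺ = (58.3/1)·log₁₀(5.51/151) = -83.8 mV
E_Na⁺ = (58.3/1)·log₁₀(134/10.3) = 65.0 mV
Vm = (Σ gᵢEᵢ)/(Σ gᵢ) = (16·-48.0 + 6.8·-83.8 + 3.7·65.0) / (16 + 6.8 + 3.7)
= -1097.34 / 26.5 = -41.41 mV

-41 mV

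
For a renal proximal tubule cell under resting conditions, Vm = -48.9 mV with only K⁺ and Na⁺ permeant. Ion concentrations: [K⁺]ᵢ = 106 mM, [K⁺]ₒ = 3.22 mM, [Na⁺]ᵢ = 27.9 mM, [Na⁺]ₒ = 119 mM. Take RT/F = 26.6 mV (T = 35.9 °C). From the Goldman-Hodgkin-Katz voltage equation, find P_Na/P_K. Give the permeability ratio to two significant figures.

0.12

Let α = P_Na/P_K. GHK: Vm = 26.6·ln[(Kₒ + α·Naₒ)/(Kᵢ + α·Naᵢ)].
e^(Vm/26.6) = e^(-48.9/26.6) = 0.15908
So 0.15908·(Kᵢ + α·Naᵢ) = Kₒ + α·Naₒ → α = (0.15908·106.0 − 3.22) / (119.0 − 0.15908·27.9)
α = (16.86 − 3.22) / (119.0 − 4.438) = 13.64/114.6 = 0.1191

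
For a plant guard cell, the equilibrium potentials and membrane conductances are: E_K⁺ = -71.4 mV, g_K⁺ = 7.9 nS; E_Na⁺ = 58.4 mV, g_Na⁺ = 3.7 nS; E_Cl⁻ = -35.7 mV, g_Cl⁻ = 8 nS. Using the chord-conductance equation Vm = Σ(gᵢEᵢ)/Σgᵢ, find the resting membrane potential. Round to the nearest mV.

-32 mV

Σ gᵢEᵢ = 7.9·(-71.4) + 3.7·(58.4) + 8·(-35.7) = -633.58
Σ gᵢ = 7.9 + 3.7 + 8 = 19.6
Vm = -633.58 / 19.6 = -32.33 mV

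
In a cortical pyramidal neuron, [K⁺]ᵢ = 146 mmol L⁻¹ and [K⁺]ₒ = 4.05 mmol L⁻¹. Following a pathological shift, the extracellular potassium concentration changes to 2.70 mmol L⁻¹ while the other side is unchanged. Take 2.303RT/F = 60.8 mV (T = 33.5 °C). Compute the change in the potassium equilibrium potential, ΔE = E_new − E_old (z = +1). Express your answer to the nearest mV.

E_old = (60.8/1)·log₁₀(4.05/146) = -94.66 mV
E_new = (60.8/1)·log₁₀(2.70/146) = -105.37 mV
ΔE = -105.37 − (-94.66) = -10.71 mV

-11 mV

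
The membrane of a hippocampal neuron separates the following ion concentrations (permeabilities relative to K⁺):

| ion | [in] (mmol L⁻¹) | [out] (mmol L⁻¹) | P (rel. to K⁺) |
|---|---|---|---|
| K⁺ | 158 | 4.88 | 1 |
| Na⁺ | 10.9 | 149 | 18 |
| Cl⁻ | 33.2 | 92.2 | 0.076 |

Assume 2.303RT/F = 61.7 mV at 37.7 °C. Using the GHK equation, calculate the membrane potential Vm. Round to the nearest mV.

54 mV

Vm = 61.7 · log₁₀[(Σ P·[cation]ₒ + Σ P·[anion]ᵢ) / (Σ P·[cation]ᵢ + Σ P·[anion]ₒ)]
Numerator = 1×4.88 + 18×149 + 0.076×33.2 = 2689
Denominator = 1×158 + 18×10.9 + 0.076×92.2 = 361.2
Vm = 61.7 · log₁₀(7.4456) = 61.7 × (0.8719) = 53.80 mV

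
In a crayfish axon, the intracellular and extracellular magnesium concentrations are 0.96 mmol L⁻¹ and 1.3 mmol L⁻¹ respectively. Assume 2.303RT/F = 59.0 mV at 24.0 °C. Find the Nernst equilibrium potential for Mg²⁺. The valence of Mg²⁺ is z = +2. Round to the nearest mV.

4 mV

E = (59.0/z) · log₁₀([Mg²⁺]_out/[Mg²⁺]_in) with z = +2.
= (59.0/2) · log₁₀(1.3/0.96) = 29.50 · log₁₀(1.354)
= 29.50 · (0.1317) = 3.88 mV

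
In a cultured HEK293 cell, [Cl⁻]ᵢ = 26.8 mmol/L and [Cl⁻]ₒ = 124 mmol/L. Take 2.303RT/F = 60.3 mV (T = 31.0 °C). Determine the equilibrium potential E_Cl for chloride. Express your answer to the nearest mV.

-40 mV

E = (60.3/z) · log₁₀([Cl⁻]_out/[Cl⁻]_in) with z = -1.
For an anion, dividing by z = -1 reverses the sign.
= (60.3/-1) · log₁₀(124/26.8) = -60.30 · log₁₀(4.627)
= -60.30 · (0.6653) = -40.12 mV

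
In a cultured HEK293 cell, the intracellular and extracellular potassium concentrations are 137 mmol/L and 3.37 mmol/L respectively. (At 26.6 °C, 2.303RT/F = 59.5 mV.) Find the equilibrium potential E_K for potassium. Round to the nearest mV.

-96 mV

E = (59.5/z) · log₁₀([K⁺]_out/[K⁺]_in) with z = +1.
= (59.5/1) · log₁₀(3.37/137) = 59.50 · log₁₀(0.0246)
= 59.50 · (-1.6091) = -95.74 mV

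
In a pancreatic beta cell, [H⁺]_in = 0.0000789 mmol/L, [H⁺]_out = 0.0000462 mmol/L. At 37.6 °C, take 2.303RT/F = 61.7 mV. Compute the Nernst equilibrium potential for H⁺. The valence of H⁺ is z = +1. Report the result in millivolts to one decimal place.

E = (61.7/z) · log₁₀([H⁺]_out/[H⁺]_in) with z = +1.
= (61.7/1) · log₁₀(0.0000462/0.0000789) = 61.70 · log₁₀(0.5856)
= 61.70 · (-0.2324) = -14.34 mV

-14.3 mV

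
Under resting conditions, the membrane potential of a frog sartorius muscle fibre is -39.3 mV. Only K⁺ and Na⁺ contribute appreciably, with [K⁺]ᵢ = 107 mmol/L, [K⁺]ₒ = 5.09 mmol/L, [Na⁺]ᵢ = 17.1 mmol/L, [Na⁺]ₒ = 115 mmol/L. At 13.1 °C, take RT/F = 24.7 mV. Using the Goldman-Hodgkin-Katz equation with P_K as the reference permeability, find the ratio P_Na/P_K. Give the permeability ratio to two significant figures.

0.15

Let α = P_Na/P_K. GHK: Vm = 24.7·ln[(Kₒ + α·Naₒ)/(Kᵢ + α·Naᵢ)].
e^(Vm/24.7) = e^(-39.3/24.7) = 0.2037
So 0.2037·(Kᵢ + α·Naᵢ) = Kₒ + α·Naₒ → α = (0.2037·107.0 − 5.09) / (115.0 − 0.2037·17.1)
α = (21.8 − 5.09) / (115.0 − 3.483) = 16.71/111.5 = 0.1498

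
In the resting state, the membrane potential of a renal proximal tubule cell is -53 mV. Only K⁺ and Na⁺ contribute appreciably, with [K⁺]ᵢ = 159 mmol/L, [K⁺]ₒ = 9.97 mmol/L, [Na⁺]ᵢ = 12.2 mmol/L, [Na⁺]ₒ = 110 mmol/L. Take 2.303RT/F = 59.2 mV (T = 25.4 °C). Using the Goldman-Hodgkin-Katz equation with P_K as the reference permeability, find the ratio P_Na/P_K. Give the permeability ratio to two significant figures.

Let α = P_Na/P_K. GHK: Vm = 59.2·log₁₀[(Kₒ + α·Naₒ)/(Kᵢ + α·Naᵢ)].
10^(Vm/59.2) = 10^(-53.0/59.2) = 0.12727
So 0.12727·(Kᵢ + α·Naᵢ) = Kₒ + α·Naₒ → α = (0.12727·159.0 − 9.97) / (110.0 − 0.12727·12.2)
α = (20.24 − 9.97) / (110.0 − 1.553) = 10.27/108.4 = 0.09466

0.095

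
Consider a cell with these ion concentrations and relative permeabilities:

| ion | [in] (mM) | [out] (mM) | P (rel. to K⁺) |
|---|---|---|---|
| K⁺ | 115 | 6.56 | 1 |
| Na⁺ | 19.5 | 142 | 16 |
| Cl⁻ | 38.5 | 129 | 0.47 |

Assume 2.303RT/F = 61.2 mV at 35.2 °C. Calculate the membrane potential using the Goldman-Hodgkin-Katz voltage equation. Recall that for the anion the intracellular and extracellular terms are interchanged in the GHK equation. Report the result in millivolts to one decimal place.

Vm = 61.2 · log₁₀[(Σ P·[cation]ₒ + Σ P·[anion]ᵢ) / (Σ P·[cation]ᵢ + Σ P·[anion]ₒ)]
Numerator = 1×6.56 + 16×142 + 0.47×38.5 = 2297
Denominator = 1×115 + 16×19.5 + 0.47×129 = 487.6
Vm = 61.2 · log₁₀(4.7098) = 61.2 × (0.6730) = 41.19 mV

41.2 mV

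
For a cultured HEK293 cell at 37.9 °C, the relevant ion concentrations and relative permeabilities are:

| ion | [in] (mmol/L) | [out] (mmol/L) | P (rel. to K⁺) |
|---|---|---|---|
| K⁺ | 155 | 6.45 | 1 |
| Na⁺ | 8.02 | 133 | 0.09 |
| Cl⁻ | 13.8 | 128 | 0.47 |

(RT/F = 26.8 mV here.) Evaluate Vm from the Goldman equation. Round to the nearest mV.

-58 mV

Vm = 26.8 · ln[(Σ P·[cation]ₒ + Σ P·[anion]ᵢ) / (Σ P·[cation]ᵢ + Σ P·[anion]ₒ)]
Numerator = 1×6.45 + 0.09×133 + 0.47×13.8 = 24.91
Denominator = 1×155 + 0.09×8.02 + 0.47×128 = 215.9
Vm = 26.8 · ln(0.11537) = 26.8 × (-2.1596) = -57.88 mV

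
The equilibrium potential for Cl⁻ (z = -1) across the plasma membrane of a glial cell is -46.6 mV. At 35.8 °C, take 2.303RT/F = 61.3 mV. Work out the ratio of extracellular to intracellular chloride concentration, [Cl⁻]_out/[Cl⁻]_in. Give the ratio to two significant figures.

log₁₀([out]/[in]) = E·z/(61.3) = -46.6 × -1 / 61.3 = 0.7602
[out]/[in] = 10^(0.7602) = 5.757

5.8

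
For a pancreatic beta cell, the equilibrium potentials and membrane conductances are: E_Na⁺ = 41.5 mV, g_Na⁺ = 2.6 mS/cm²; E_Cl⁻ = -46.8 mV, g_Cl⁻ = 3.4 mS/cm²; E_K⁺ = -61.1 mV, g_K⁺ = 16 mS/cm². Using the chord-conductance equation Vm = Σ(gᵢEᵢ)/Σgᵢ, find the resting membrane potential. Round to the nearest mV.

-47 mV

Σ gᵢEᵢ = 2.6·(41.5) + 3.4·(-46.8) + 16·(-61.1) = -1028.82
Σ gᵢ = 2.6 + 3.4 + 16 = 22
Vm = -1028.82 / 22 = -46.76 mV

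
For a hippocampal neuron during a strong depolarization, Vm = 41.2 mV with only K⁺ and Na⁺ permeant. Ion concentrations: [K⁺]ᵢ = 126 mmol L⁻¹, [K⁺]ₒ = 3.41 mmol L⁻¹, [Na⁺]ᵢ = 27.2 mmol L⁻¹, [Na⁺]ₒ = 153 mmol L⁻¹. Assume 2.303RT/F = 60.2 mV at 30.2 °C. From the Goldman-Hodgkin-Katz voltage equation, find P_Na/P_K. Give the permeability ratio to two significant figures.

Let α = P_Na/P_K. GHK: Vm = 60.2·log₁₀[(Kₒ + α·Naₒ)/(Kᵢ + α·Naᵢ)].
10^(Vm/60.2) = 10^(41.2/60.2) = 4.8349
So 4.8349·(Kᵢ + α·Naᵢ) = Kₒ + α·Naₒ → α = (4.8349·126.0 − 3.41) / (153.0 − 4.8349·27.2)
α = (609.2 − 3.41) / (153.0 − 131.5) = 605.8/21.49 = 28.19

28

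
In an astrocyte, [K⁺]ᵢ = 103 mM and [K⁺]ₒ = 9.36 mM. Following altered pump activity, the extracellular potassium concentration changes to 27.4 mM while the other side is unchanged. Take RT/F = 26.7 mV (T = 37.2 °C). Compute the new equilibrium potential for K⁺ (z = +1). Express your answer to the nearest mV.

-35 mV

After the shift: [K⁺]_out = 27.4, [K⁺]_in = 103 mM.
E_new = (26.7/1)·ln(27.4/103) = 26.70 · (-1.3242) = -35.36 mV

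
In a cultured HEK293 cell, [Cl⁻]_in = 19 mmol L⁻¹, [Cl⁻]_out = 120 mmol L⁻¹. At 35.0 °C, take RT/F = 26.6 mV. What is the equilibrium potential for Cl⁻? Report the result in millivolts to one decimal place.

E = (26.6/z) · ln([Cl⁻]_out/[Cl⁻]_in) with z = -1.
For an anion, dividing by z = -1 reverses the sign.
= (26.6/-1) · ln(120/19) = -26.60 · ln(6.316)
= -26.60 · (1.8431) = -49.03 mV

-49.0 mV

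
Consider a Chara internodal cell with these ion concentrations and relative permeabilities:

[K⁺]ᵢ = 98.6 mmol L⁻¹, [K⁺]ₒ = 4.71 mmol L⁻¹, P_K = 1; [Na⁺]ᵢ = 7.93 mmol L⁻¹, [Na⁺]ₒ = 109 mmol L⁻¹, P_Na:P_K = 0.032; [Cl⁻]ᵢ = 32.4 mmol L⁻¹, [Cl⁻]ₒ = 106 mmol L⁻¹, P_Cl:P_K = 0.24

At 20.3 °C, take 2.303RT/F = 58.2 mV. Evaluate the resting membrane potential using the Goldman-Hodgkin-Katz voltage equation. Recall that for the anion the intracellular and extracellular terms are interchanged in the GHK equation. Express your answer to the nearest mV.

Vm = 58.2 · log₁₀[(Σ P·[cation]ₒ + Σ P·[anion]ᵢ) / (Σ P·[cation]ᵢ + Σ P·[anion]ₒ)]
Numerator = 1×4.71 + 0.032×109 + 0.24×32.4 = 15.97
Denominator = 1×98.6 + 0.032×7.93 + 0.24×106 = 124.3
Vm = 58.2 · log₁₀(0.12852) = 58.2 × (-0.8910) = -51.86 mV

-52 mV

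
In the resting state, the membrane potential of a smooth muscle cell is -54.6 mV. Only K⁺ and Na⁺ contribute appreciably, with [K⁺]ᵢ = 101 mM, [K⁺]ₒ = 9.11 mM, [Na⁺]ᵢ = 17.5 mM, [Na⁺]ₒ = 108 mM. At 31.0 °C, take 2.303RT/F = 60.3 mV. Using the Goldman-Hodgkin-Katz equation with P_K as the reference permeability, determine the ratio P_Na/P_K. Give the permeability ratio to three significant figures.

Let α = P_Na/P_K. GHK: Vm = 60.3·log₁₀[(Kₒ + α·Naₒ)/(Kᵢ + α·Naᵢ)].
10^(Vm/60.3) = 10^(-54.6/60.3) = 0.12432
So 0.12432·(Kᵢ + α·Naᵢ) = Kₒ + α·Naₒ → α = (0.12432·101.0 − 9.11) / (108.0 − 0.12432·17.5)
α = (12.56 − 9.11) / (108.0 − 2.176) = 3.446/105.8 = 0.03256

0.0326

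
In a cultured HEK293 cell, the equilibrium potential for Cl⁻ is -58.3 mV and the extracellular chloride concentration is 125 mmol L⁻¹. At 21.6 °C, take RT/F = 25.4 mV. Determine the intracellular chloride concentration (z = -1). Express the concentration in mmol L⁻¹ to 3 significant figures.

Nernst: E = (25.4/-1) · ln([out]/[in]), so ln([out]/[in]) = -58.3 × -1 / 25.4 = 2.2953.
[out]/[in] = e^(2.2953) = 9.927.
[in] = 125 / 9.927 = 12.59 mmol L⁻¹.

12.6 mmol L⁻¹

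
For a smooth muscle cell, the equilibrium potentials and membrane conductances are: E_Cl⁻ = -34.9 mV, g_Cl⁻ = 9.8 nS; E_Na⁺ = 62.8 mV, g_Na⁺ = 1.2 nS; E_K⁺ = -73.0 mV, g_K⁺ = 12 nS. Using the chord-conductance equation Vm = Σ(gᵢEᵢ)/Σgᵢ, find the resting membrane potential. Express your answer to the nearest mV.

Σ gᵢEᵢ = 9.8·(-34.9) + 1.2·(62.8) + 12·(-73.0) = -1142.66
Σ gᵢ = 9.8 + 1.2 + 12 = 23
Vm = -1142.66 / 23 = -49.68 mV

-50 mV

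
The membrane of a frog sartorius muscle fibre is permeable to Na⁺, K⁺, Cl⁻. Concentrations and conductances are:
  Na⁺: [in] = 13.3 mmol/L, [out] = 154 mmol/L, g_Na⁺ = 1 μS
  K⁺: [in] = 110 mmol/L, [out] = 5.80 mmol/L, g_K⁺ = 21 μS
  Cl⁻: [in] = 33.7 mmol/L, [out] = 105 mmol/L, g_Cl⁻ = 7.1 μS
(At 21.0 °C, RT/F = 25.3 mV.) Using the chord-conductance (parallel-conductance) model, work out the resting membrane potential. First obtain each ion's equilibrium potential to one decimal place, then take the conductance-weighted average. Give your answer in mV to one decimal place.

E_Na⁺ = (25.3/1)·ln(154/13.3) = 62.0 mV
E_K⁺ = (25.3/1)·ln(5.80/110) = -74.4 mV
E_Cl⁻ = (25.3/-1)·ln(105/33.7) = -28.8 mV
Vm = (Σ gᵢEᵢ)/(Σ gᵢ) = (1·62.0 + 21·-74.4 + 7.1·-28.8) / (1 + 21 + 7.1)
= -1704.88 / 29.1 = -58.59 mV

-58.6 mV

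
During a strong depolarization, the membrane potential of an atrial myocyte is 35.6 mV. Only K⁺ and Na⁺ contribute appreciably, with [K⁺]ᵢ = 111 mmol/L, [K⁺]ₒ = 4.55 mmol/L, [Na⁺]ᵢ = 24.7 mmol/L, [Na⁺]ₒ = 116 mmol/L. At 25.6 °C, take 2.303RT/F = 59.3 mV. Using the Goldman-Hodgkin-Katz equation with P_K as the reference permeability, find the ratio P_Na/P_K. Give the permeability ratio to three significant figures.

Let α = P_Na/P_K. GHK: Vm = 59.3·log₁₀[(Kₒ + α·Naₒ)/(Kᵢ + α·Naᵢ)].
10^(Vm/59.3) = 10^(35.6/59.3) = 3.9842
So 3.9842·(Kᵢ + α·Naᵢ) = Kₒ + α·Naₒ → α = (3.9842·111.0 − 4.55) / (116.0 − 3.9842·24.7)
α = (442.2 − 4.55) / (116.0 − 98.41) = 437.7/17.59 = 24.88

24.9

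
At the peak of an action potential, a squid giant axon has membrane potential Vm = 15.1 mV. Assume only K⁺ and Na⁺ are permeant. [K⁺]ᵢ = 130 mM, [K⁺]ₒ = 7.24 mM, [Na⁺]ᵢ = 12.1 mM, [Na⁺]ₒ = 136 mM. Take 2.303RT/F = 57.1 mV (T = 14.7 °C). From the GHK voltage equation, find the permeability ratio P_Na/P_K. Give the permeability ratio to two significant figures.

2.0

Let α = P_Na/P_K. GHK: Vm = 57.1·log₁₀[(Kₒ + α·Naₒ)/(Kᵢ + α·Naᵢ)].
10^(Vm/57.1) = 10^(15.1/57.1) = 1.8384
So 1.8384·(Kᵢ + α·Naᵢ) = Kₒ + α·Naₒ → α = (1.8384·130.0 − 7.24) / (136.0 − 1.8384·12.1)
α = (239 − 7.24) / (136.0 − 22.25) = 231.8/113.8 = 2.037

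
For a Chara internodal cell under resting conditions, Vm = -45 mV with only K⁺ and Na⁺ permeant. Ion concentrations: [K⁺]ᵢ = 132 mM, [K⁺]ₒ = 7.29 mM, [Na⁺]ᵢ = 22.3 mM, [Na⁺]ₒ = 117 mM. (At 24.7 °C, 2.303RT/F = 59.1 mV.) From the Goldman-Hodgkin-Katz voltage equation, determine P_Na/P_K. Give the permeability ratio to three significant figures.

0.138

Let α = P_Na/P_K. GHK: Vm = 59.1·log₁₀[(Kₒ + α·Naₒ)/(Kᵢ + α·Naᵢ)].
10^(Vm/59.1) = 10^(-45.0/59.1) = 0.17321
So 0.17321·(Kᵢ + α·Naᵢ) = Kₒ + α·Naₒ → α = (0.17321·132.0 − 7.29) / (117.0 − 0.17321·22.3)
α = (22.86 − 7.29) / (117.0 − 3.863) = 15.57/113.1 = 0.1377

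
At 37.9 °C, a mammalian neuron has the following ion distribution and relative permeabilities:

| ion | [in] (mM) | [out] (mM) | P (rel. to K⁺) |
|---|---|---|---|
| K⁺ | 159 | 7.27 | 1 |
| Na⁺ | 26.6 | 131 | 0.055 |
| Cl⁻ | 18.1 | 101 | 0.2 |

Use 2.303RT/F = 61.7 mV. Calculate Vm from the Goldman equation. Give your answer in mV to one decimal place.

-61.7 mV

Vm = 61.7 · log₁₀[(Σ P·[cation]ₒ + Σ P·[anion]ᵢ) / (Σ P·[cation]ᵢ + Σ P·[anion]ₒ)]
Numerator = 1×7.27 + 0.055×131 + 0.2×18.1 = 18.09
Denominator = 1×159 + 0.055×26.6 + 0.2×101 = 180.7
Vm = 61.7 · log₁₀(0.10016) = 61.7 × (-0.9993) = -61.66 mV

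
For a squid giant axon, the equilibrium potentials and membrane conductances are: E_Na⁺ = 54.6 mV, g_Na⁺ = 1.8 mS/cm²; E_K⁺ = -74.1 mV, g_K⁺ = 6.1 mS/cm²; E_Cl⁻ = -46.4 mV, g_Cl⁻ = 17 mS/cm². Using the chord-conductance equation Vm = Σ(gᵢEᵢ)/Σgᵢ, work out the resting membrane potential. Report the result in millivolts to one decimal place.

Σ gᵢEᵢ = 1.8·(54.6) + 6.1·(-74.1) + 17·(-46.4) = -1142.53
Σ gᵢ = 1.8 + 6.1 + 17 = 24.9
Vm = -1142.53 / 24.9 = -45.88 mV

-45.9 mV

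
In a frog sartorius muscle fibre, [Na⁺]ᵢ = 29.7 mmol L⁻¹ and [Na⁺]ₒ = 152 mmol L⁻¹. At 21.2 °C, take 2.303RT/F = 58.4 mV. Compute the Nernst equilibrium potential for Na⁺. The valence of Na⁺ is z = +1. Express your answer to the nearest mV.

E = (58.4/z) · log₁₀([Na⁺]_out/[Na⁺]_in) with z = +1.
= (58.4/1) · log₁₀(152/29.7) = 58.40 · log₁₀(5.118)
= 58.40 · (0.7091) = 41.41 mV

41 mV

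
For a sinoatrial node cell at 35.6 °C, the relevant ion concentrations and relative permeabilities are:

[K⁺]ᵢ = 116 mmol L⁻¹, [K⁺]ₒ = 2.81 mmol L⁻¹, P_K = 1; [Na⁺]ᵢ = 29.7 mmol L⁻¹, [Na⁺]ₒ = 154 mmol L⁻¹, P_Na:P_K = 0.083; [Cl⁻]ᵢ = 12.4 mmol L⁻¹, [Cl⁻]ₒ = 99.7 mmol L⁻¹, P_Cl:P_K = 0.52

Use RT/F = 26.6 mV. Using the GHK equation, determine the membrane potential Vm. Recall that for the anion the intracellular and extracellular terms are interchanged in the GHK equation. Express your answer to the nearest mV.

Vm = 26.6 · ln[(Σ P·[cation]ₒ + Σ P·[anion]ᵢ) / (Σ P·[cation]ᵢ + Σ P·[anion]ₒ)]
Numerator = 1×2.81 + 0.083×154 + 0.52×12.4 = 22.04
Denominator = 1×116 + 0.083×29.7 + 0.52×99.7 = 170.3
Vm = 26.6 · ln(0.12941) = 26.6 × (-2.0448) = -54.39 mV

-54 mV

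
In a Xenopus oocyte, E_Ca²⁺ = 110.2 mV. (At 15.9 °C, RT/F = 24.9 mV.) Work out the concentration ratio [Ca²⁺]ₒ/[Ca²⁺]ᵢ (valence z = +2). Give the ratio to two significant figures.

7000

ln([out]/[in]) = E·z/(24.9) = 110.2 × 2 / 24.9 = 8.8514
[out]/[in] = e^(8.8514) = 6984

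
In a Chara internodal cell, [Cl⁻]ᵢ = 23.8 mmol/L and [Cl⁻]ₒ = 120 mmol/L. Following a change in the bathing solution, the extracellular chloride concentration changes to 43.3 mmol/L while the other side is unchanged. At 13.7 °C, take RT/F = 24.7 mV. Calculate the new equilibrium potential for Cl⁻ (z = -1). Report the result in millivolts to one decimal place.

After the shift: [Cl⁻]_out = 43.3, [Cl⁻]_in = 23.8 mmol/L.
E_new = (24.7/-1)·ln(43.3/23.8) = -24.70 · (0.5985) = -14.78 mV

-14.8 mV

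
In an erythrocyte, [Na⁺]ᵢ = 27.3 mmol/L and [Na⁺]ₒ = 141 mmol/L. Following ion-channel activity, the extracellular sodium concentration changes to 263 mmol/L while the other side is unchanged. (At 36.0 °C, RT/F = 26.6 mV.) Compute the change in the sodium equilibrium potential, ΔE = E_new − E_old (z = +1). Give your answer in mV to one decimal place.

E_old = (26.6/1)·ln(141/27.3) = 43.67 mV
E_new = (26.6/1)·ln(263/27.3) = 60.26 mV
ΔE = 60.26 − (43.67) = 16.58 mV

16.6 mV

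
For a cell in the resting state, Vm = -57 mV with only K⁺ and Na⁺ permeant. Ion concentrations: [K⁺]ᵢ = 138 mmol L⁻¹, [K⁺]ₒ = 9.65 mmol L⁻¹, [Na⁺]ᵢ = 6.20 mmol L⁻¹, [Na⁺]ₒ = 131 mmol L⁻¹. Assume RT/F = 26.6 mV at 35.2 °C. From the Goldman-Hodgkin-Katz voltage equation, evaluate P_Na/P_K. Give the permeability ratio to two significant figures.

0.050

Let α = P_Na/P_K. GHK: Vm = 26.6·ln[(Kₒ + α·Naₒ)/(Kᵢ + α·Naᵢ)].
e^(Vm/26.6) = e^(-57.0/26.6) = 0.11732
So 0.11732·(Kᵢ + α·Naᵢ) = Kₒ + α·Naₒ → α = (0.11732·138.0 − 9.65) / (131.0 − 0.11732·6.2)
α = (16.19 − 9.65) / (131.0 − 0.7274) = 6.54/130.3 = 0.0502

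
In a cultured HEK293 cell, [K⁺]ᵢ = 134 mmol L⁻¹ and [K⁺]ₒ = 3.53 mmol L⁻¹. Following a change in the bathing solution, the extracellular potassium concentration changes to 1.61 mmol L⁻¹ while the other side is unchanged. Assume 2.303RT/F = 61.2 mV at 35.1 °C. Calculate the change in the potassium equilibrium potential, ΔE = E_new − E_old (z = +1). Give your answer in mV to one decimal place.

E_old = (61.2/1)·log₁₀(3.53/134) = -96.66 mV
E_new = (61.2/1)·log₁₀(1.61/134) = -117.52 mV
ΔE = -117.52 − (-96.66) = -20.87 mV

-20.9 mV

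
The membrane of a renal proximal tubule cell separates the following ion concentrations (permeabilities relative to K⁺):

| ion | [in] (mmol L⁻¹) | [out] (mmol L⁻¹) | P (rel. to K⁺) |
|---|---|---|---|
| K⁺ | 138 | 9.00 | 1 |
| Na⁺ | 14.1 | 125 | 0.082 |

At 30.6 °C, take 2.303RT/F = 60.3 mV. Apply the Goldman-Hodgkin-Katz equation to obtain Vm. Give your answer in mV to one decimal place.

-51.8 mV

Vm = 60.3 · log₁₀[(Σ P·[cation]ₒ + Σ P·[anion]ᵢ) / (Σ P·[cation]ᵢ + Σ P·[anion]ₒ)]
Numerator = 1×9.00 + 0.082×125 = 19.25
Denominator = 1×138 + 0.082×14.1 = 139.2
Vm = 60.3 · log₁₀(0.13833) = 60.3 × (-0.8591) = -51.80 mV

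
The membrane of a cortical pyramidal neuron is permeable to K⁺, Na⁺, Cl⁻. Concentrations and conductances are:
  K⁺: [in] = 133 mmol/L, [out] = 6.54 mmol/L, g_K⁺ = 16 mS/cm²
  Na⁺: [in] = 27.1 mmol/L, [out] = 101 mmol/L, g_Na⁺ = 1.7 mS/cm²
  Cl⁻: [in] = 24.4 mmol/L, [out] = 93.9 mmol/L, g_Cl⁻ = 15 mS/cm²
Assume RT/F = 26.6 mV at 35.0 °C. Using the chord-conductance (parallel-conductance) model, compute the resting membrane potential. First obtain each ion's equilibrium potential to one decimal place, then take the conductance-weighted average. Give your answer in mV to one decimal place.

E_K⁺ = (26.6/1)·ln(6.54/133) = -80.1 mV
E_Na⁺ = (26.6/1)·ln(101/27.1) = 35.0 mV
E_Cl⁻ = (26.6/-1)·ln(93.9/24.4) = -35.8 mV
Vm = (Σ gᵢEᵢ)/(Σ gᵢ) = (16·-80.1 + 1.7·35.0 + 15·-35.8) / (16 + 1.7 + 15)
= -1759.10 / 32.7 = -53.80 mV

-53.8 mV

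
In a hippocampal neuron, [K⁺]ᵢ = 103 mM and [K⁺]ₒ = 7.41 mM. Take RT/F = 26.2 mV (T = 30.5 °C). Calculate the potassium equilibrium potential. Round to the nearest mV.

E = (26.2/z) · ln([K⁺]_out/[K⁺]_in) with z = +1.
= (26.2/1) · ln(7.41/103) = 26.20 · ln(0.07194)
= 26.20 · (-2.6319) = -68.96 mV

-69 mV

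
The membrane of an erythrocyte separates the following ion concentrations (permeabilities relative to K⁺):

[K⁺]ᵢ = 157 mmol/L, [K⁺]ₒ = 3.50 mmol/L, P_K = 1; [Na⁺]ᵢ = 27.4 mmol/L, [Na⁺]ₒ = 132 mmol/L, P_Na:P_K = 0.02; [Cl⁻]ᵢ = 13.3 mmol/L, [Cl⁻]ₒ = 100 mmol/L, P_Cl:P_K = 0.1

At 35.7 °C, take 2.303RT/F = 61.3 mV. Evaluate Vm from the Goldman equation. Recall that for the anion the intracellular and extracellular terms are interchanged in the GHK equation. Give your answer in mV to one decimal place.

-82.8 mV

Vm = 61.3 · log₁₀[(Σ P·[cation]ₒ + Σ P·[anion]ᵢ) / (Σ P·[cation]ᵢ + Σ P·[anion]ₒ)]
Numerator = 1×3.50 + 0.02×132 + 0.1×13.3 = 7.47
Denominator = 1×157 + 0.02×27.4 + 0.1×100 = 167.5
Vm = 61.3 · log₁₀(0.044584) = 61.3 × (-1.3508) = -82.81 mV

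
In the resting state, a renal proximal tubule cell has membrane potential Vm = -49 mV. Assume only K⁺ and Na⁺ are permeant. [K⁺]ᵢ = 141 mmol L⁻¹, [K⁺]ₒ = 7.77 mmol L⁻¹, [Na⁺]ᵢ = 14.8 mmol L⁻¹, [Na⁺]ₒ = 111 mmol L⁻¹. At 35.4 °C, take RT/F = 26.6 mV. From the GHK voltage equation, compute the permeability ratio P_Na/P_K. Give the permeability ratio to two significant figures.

0.13

Let α = P_Na/P_K. GHK: Vm = 26.6·ln[(Kₒ + α·Naₒ)/(Kᵢ + α·Naᵢ)].
e^(Vm/26.6) = e^(-49.0/26.6) = 0.15848
So 0.15848·(Kᵢ + α·Naᵢ) = Kₒ + α·Naₒ → α = (0.15848·141.0 − 7.77) / (111.0 − 0.15848·14.8)
α = (22.35 − 7.77) / (111.0 − 2.346) = 14.58/108.7 = 0.1342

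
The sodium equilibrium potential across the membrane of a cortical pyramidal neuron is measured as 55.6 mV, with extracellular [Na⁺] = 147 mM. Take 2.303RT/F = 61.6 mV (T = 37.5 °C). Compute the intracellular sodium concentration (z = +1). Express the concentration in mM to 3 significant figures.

18.4 mM

Nernst: E = (61.6/1) · log₁₀([out]/[in]), so log₁₀([out]/[in]) = 55.6 × 1 / 61.6 = 0.9026.
[out]/[in] = 10^(0.9026) = 7.991.
[in] = 147 / 7.991 = 18.4 mM.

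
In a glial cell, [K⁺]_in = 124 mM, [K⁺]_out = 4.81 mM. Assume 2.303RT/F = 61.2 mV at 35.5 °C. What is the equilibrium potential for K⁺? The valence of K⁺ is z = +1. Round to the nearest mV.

E = (61.2/z) · log₁₀([K⁺]_out/[K⁺]_in) with z = +1.
= (61.2/1) · log₁₀(4.81/124) = 61.20 · log₁₀(0.03879)
= 61.20 · (-1.4113) = -86.37 mV

-86 mV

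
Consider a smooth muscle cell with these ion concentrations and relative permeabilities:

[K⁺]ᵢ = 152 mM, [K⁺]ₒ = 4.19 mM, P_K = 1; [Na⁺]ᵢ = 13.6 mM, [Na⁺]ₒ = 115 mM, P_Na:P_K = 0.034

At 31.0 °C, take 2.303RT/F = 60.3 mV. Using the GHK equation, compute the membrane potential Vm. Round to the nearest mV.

-77 mV

Vm = 60.3 · log₁₀[(Σ P·[cation]ₒ + Σ P·[anion]ᵢ) / (Σ P·[cation]ᵢ + Σ P·[anion]ₒ)]
Numerator = 1×4.19 + 0.034×115 = 8.1
Denominator = 1×152 + 0.034×13.6 = 152.5
Vm = 60.3 · log₁₀(0.053128) = 60.3 × (-1.2747) = -76.86 mV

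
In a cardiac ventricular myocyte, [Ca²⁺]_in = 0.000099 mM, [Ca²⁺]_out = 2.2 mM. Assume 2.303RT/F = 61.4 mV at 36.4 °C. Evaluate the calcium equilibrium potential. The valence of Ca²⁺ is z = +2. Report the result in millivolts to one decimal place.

133.4 mV

E = (61.4/z) · log₁₀([Ca²⁺]_out/[Ca²⁺]_in) with z = +2.
= (61.4/2) · log₁₀(2.2/0.000099) = 30.70 · log₁₀(2.222e+04)
= 30.70 · (4.3468) = 133.45 mV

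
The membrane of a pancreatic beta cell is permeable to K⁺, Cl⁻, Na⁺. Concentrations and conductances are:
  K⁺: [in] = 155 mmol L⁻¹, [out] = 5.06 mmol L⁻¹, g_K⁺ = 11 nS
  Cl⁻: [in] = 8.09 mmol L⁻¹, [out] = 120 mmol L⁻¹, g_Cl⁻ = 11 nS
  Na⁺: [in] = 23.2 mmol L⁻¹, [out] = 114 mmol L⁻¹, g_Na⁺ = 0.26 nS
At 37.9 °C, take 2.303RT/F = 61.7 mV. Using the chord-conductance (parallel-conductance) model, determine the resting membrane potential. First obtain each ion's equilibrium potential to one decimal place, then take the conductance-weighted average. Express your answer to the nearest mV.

-81 mV

E_K⁺ = (61.7/1)·log₁₀(5.06/155) = -91.7 mV
E_Cl⁻ = (61.7/-1)·log₁₀(120/8.09) = -72.3 mV
E_Na⁺ = (61.7/1)·log₁₀(114/23.2) = 42.7 mV
Vm = (Σ gᵢEᵢ)/(Σ gᵢ) = (11·-91.7 + 11·-72.3 + 0.26·42.7) / (11 + 11 + 0.26)
= -1792.90 / 22.26 = -80.54 mV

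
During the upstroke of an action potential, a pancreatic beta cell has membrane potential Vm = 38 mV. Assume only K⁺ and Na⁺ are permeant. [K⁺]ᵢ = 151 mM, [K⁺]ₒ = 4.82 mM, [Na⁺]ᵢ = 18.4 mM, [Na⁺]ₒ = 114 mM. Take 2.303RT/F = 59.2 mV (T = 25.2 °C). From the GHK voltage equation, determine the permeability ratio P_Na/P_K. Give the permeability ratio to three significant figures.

19.7

Let α = P_Na/P_K. GHK: Vm = 59.2·log₁₀[(Kₒ + α·Naₒ)/(Kᵢ + α·Naᵢ)].
10^(Vm/59.2) = 10^(38.0/59.2) = 4.3842
So 4.3842·(Kᵢ + α·Naᵢ) = Kₒ + α·Naₒ → α = (4.3842·151.0 − 4.82) / (114.0 − 4.3842·18.4)
α = (662 − 4.82) / (114.0 − 80.67) = 657.2/33.33 = 19.72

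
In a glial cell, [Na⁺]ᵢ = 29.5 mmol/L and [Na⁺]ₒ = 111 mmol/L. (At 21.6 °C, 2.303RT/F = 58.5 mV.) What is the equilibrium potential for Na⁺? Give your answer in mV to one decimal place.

E = (58.5/z) · log₁₀([Na⁺]_out/[Na⁺]_in) with z = +1.
= (58.5/1) · log₁₀(111/29.5) = 58.50 · log₁₀(3.763)
= 58.50 · (0.5755) = 33.67 mV

33.7 mV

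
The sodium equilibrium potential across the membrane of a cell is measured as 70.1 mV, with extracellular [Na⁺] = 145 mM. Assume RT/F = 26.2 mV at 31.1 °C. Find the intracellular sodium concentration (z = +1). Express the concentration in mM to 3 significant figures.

9.99 mM

Nernst: E = (26.2/1) · ln([out]/[in]), so ln([out]/[in]) = 70.1 × 1 / 26.2 = 2.6756.
[out]/[in] = e^(2.6756) = 14.52.
[in] = 145 / 14.52 = 9.986 mM.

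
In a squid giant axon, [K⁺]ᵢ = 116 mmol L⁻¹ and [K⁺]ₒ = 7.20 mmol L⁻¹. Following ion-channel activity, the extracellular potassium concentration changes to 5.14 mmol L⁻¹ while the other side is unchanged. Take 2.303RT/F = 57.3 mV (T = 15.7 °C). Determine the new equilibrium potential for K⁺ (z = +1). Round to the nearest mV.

After the shift: [K⁺]_out = 5.14, [K⁺]_in = 116 mmol L⁻¹.
E_new = (57.3/1)·log₁₀(5.14/116) = 57.30 · (-1.3535) = -77.56 mV

-78 mV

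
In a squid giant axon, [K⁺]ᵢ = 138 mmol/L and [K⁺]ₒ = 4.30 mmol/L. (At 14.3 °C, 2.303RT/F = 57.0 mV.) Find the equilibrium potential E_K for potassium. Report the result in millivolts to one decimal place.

E = (57.0/z) · log₁₀([K⁺]_out/[K⁺]_in) with z = +1.
= (57.0/1) · log₁₀(4.30/138) = 57.00 · log₁₀(0.03116)
= 57.00 · (-1.5064) = -85.87 mV

-85.9 mV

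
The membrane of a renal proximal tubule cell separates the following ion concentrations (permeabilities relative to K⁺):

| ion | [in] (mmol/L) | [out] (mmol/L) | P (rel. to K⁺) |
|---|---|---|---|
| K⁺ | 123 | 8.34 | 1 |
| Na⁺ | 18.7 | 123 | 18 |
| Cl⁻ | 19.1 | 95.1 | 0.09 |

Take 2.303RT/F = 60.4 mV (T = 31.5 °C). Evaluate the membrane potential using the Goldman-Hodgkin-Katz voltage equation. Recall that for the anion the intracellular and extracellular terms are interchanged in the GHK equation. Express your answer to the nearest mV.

Vm = 60.4 · log₁₀[(Σ P·[cation]ₒ + Σ P·[anion]ᵢ) / (Σ P·[cation]ᵢ + Σ P·[anion]ₒ)]
Numerator = 1×8.34 + 18×123 + 0.09×19.1 = 2224
Denominator = 1×123 + 18×18.7 + 0.09×95.1 = 468.2
Vm = 60.4 · log₁₀(4.7506) = 60.4 × (0.6768) = 40.88 mV

41 mV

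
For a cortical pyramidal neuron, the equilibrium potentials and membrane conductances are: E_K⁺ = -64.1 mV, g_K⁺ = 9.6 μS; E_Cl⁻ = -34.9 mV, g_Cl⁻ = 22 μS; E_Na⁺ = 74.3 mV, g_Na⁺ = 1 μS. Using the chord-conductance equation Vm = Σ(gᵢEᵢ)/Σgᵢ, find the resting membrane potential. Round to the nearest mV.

-40 mV

Σ gᵢEᵢ = 9.6·(-64.1) + 22·(-34.9) + 1·(74.3) = -1308.86
Σ gᵢ = 9.6 + 22 + 1 = 32.6
Vm = -1308.86 / 32.6 = -40.15 mV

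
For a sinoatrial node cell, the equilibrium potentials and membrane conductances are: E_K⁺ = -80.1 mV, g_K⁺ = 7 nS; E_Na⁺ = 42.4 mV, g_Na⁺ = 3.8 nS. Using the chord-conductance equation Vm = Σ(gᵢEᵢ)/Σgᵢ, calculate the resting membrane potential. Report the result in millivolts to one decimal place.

Σ gᵢEᵢ = 7·(-80.1) + 3.8·(42.4) = -399.58
Σ gᵢ = 7 + 3.8 = 10.8
Vm = -399.58 / 10.8 = -37.00 mV

-37.0 mV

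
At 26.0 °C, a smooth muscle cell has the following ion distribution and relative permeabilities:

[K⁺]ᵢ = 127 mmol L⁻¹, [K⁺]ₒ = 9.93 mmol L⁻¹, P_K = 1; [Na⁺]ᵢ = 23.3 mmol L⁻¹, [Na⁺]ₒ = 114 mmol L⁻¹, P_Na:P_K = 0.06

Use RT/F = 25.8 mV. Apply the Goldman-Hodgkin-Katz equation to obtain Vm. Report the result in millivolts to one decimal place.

Vm = 25.8 · ln[(Σ P·[cation]ₒ + Σ P·[anion]ᵢ) / (Σ P·[cation]ᵢ + Σ P·[anion]ₒ)]
Numerator = 1×9.93 + 0.06×114 = 16.77
Denominator = 1×127 + 0.06×23.3 = 128.4
Vm = 25.8 · ln(0.13061) = 25.8 × (-2.0355) = -52.52 mV

-52.5 mV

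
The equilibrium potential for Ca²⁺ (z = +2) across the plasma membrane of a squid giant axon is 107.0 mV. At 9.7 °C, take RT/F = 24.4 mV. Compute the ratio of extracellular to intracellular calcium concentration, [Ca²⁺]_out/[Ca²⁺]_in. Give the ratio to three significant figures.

ln([out]/[in]) = E·z/(24.4) = 107.0 × 2 / 24.4 = 8.7705
[out]/[in] = e^(8.7705) = 6441

6440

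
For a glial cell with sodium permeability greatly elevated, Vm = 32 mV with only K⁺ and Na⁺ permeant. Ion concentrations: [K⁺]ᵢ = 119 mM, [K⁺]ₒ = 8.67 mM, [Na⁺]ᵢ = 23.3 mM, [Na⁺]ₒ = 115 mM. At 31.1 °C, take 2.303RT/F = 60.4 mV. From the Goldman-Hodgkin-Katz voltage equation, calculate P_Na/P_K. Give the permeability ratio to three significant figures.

10.9

Let α = P_Na/P_K. GHK: Vm = 60.4·log₁₀[(Kₒ + α·Naₒ)/(Kᵢ + α·Naᵢ)].
10^(Vm/60.4) = 10^(32.0/60.4) = 3.3869
So 3.3869·(Kᵢ + α·Naᵢ) = Kₒ + α·Naₒ → α = (3.3869·119.0 − 8.67) / (115.0 − 3.3869·23.3)
α = (403 − 8.67) / (115.0 − 78.91) = 394.4/36.09 = 10.93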